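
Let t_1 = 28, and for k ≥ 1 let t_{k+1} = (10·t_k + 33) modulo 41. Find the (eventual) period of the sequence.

5

t_1 = 28,  t_2 = 26,  t_3 = 6,  t_4 = 11,  t_5 = 20,  t_6 = 28.
The sequence repeats with period 5.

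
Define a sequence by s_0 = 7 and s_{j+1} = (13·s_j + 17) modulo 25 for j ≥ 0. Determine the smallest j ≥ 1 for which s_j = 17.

8

s_0 = 7; s_1 = 8; s_2 = 21; s_3 = 15; s_4 = 12; s_5 = 23; s_6 = 16; s_7 = 0; s_8 = 17; s_9 = 13; s_{10} = 11; s_{11} = 10; s_{12} = 22; s_{13} = 3; s_{14} = 6; s_{15} = 20; s_{16} = 2; s_{17} = 18; s_{18} = 1; s_{19} = 5; s_{20} = 7.
Since s_{20} = s_0 = 7, the sequence is periodic with period 20.
The value 17 first appears (with j ≥ 1) at s_8.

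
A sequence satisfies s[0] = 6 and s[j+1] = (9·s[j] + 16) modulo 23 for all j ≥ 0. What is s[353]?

Computing terms: s[0] = 6; s[1] = 1; s[2] = 2; s[3] = 11; s[4] = 0; s[5] = 16; s[6] = 22; s[7] = 7; s[8] = 10; s[9] = 14; s[10] = 4; s[11] = 6.
Since s[11] = s[0] = 6, the sequence is periodic with period 11.
So s[353] = s[0 + ((353-0) mod 11)] = s[1] = 1.

1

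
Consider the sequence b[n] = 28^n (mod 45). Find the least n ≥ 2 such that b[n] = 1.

Computing terms: b[1] = 28,  b[2] = 19,  b[3] = 37,  b[4] = 1,  b[5] = 28.
The sequence repeats with period 4.
The value 1 first appears (with n ≥ 2) at b[4].

4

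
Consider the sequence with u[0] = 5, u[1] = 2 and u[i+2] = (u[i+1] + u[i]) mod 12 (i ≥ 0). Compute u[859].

6

Listing terms: u[0] = 5; u[1] = 2; u[2] = 7; u[3] = 9; u[4] = 4; u[5] = 1; u[6] = 5; u[7] = 6; u[8] = 11; u[9] = 5; u[10] = 4; u[11] = 9; u[12] = 1; u[13] = 10; u[14] = 11; u[15] = 9; u[16] = 8; u[17] = 5; u[18] = 1; u[19] = 6; u[20] = 7; u[21] = 1; u[22] = 8; u[23] = 9; u[24] = 5; u[25] = 2.
Since (u[24], u[25]) = (u[0], u[1]) = (5, 2) (two consecutive terms determine the rest), the sequence is periodic with period 24.
(859 - 0) mod 24 = 19, so u[859] = u[19] = 6.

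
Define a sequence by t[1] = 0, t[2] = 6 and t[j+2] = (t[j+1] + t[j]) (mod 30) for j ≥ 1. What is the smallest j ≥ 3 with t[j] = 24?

10

Computing terms: t[1] = 0, t[2] = 6, t[3] = 6, t[4] = 12, t[5] = 18, t[6] = 0, t[7] = 18, t[8] = 18, t[9] = 6, t[10] = 24, t[11] = 0, t[12] = 24, t[13] = 24, t[14] = 18, t[15] = 12, t[16] = 0, t[17] = 12, t[18] = 12, t[19] = 24, t[20] = 6, t[21] = 0, t[22] = 6.
Since (t[21], t[22]) = (t[1], t[2]) = (0, 6) (two consecutive terms determine the rest), the sequence is periodic with period 20.
The value 24 first appears (with j ≥ 3) at t[10].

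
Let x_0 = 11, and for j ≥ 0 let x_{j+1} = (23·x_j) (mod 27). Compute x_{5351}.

Computing terms: x_0 = 11, x_1 = 10, x_2 = 14, x_3 = 25, x_4 = 8, x_5 = 22, x_6 = 20, x_7 = 1, x_8 = 23, x_9 = 16, x_{10} = 17, x_{11} = 13, x_{12} = 2, x_{13} = 19, x_{14} = 5, x_{15} = 7, x_{16} = 26, x_{17} = 4, x_{18} = 11.
Since x_{18} = x_0 = 11, the sequence is periodic with period 18.
So x_{5351} = x_{0 + ((5351-0) mod 18)} = x_5 = 22.

22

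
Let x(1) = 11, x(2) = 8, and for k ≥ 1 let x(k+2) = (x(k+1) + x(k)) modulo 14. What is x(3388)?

x(1) = 11, x(2) = 8, x(3) = 5, x(4) = 13, x(5) = 4, x(6) = 3, x(7) = 7, x(8) = 10, x(9) = 3, x(10) = 13, x(11) = 2, x(12) = 1, x(13) = 3, x(14) = 4, x(15) = 7, x(16) = 11, x(17) = 4, x(18) = 1, x(19) = 5, x(20) = 6, x(21) = 11, x(22) = 3, x(23) = 0, x(24) = 3, x(25) = 3, x(26) = 6, x(27) = 9, x(28) = 1, x(29) = 10, x(30) = 11, x(31) = 7, x(32) = 4, x(33) = 11, x(34) = 1, x(35) = 12, x(36) = 13, x(37) = 11, x(38) = 10, x(39) = 7, x(40) = 3, x(41) = 10, x(42) = 13, x(43) = 9, x(44) = 8, x(45) = 3, x(46) = 11, x(47) = 0, x(48) = 11, x(49) = 11, x(50) = 8.
The sequence repeats with period 48.
So x(3388) = x(1 + ((3388-1) mod 48)) = x(28) = 1.

1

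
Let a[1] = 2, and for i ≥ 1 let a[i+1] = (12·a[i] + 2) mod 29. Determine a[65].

Listing terms: a[1] = 2,  a[2] = 26,  a[3] = 24,  a[4] = 0,  a[5] = 2.
Since a[5] = a[1] = 2, the sequence is periodic with period 4.
So a[65] = a[1 + ((65-1) mod 4)] = a[1] = 2.

2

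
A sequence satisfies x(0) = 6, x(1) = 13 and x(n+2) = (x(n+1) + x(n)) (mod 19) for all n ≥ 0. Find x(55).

13

We have x(0) = 6,  x(1) = 13,  x(2) = 0,  x(3) = 13,  x(4) = 13,  x(5) = 7,  x(6) = 1,  x(7) = 8,  x(8) = 9,  x(9) = 17,  x(10) = 7,  x(11) = 5,  x(12) = 12,  x(13) = 17,  x(14) = 10,  x(15) = 8,  x(16) = 18,  x(17) = 7,  x(18) = 6,  x(19) = 13.
Since (x(18), x(19)) = (x(0), x(1)) = (6, 13) (two consecutive terms determine the rest), the sequence is periodic with period 18.
So x(55) = x(0 + ((55-0) mod 18)) = x(1) = 13.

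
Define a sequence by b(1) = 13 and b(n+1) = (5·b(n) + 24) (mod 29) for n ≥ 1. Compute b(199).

We have b(1) = 13, b(2) = 2, b(3) = 5, b(4) = 20, b(5) = 8, b(6) = 6, b(7) = 25, b(8) = 4, b(9) = 15, b(10) = 12, b(11) = 26, b(12) = 9, b(13) = 11, b(14) = 21, b(15) = 13.
Since b(15) = b(1) = 13, the sequence is periodic with period 14.
So b(199) = b(1 + ((199-1) mod 14)) = b(3) = 5.

5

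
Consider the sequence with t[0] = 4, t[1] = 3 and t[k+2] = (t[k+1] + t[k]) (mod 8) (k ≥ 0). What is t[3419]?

7

Computing terms: t[0] = 4; t[1] = 3; t[2] = 7; t[3] = 2; t[4] = 1; t[5] = 3; t[6] = 4; t[7] = 7; t[8] = 3; t[9] = 2; t[10] = 5; t[11] = 7; t[12] = 4; t[13] = 3.
The sequence repeats with period 12.
(3419 - 0) mod 12 = 11, so t[3419] = t[11] = 7.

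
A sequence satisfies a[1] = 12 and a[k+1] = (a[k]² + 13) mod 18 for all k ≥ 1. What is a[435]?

Listing terms: a[1] = 12,  a[2] = 13,  a[3] = 2,  a[4] = 17,  a[5] = 14,  a[6] = 11,  a[7] = 8,  a[8] = 5,  a[9] = 2.
Since a[9] = a[3] = 2, the sequence is eventually periodic: after a pre-period of length 2 it cycles with period 6.
For k ≥ 3, a[k] depends only on (k - 3) mod 6. (435 - 3) mod 6 = 0, so a[435] = a[3] = 2.

2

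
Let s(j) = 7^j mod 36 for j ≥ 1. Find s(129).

19

Computing terms: s(1) = 7, s(2) = 13, s(3) = 19, s(4) = 25, s(5) = 31, s(6) = 1, s(7) = 7.
Since s(7) = s(1) = 7, the sequence is periodic with period 6.
(129 - 1) mod 6 = 2, so s(129) = s(3) = 19.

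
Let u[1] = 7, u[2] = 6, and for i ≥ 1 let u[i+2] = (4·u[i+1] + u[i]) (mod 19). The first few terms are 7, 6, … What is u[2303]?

0

u[1] = 7, u[2] = 6, u[3] = 12, u[4] = 16, u[5] = 0, u[6] = 16, u[7] = 7, u[8] = 6.
Since (u[7], u[8]) = (u[1], u[2]) = (7, 6) (two consecutive terms determine the rest), the sequence is periodic with period 6.
So u[2303] = u[1 + ((2303-1) mod 6)] = u[5] = 0.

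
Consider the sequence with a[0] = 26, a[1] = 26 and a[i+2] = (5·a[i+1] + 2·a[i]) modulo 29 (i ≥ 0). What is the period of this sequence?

28

Computing terms: a[0] = 26, a[1] = 26, a[2] = 8, a[3] = 5, a[4] = 12, a[5] = 12, a[6] = 26, a[7] = 9, a[8] = 10, a[9] = 10, a[10] = 12, a[11] = 22, a[12] = 18, a[13] = 18, a[14] = 10, a[15] = 28, a[16] = 15, a[17] = 15, a[18] = 18, a[19] = 4, a[20] = 27, a[21] = 27, a[22] = 15, a[23] = 13, a[24] = 8, a[25] = 8, a[26] = 27, a[27] = 6, a[28] = 26, a[29] = 26.
The sequence repeats with period 28.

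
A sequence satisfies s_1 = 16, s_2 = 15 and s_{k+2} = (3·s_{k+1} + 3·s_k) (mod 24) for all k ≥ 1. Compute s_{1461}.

21

s_1 = 16; s_2 = 15; s_3 = 21; s_4 = 12; s_5 = 3; s_6 = 21; s_7 = 0; s_8 = 15; s_9 = 21.
Since (s_8, s_9) = (s_2, s_3) = (15, 21) (two consecutive terms determine the rest), the sequence is eventually periodic: after a pre-period of length 1 it cycles with period 6.
For k ≥ 2, s_k depends only on (k - 2) mod 6. (1461 - 2) mod 6 = 1, so s_{1461} = s_3 = 21.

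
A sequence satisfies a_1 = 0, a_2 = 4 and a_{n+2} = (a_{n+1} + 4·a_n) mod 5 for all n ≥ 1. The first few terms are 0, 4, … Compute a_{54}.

1

Listing terms: a_1 = 0,  a_2 = 4,  a_3 = 4,  a_4 = 0,  a_5 = 1,  a_6 = 1,  a_7 = 0,  a_8 = 4.
The sequence repeats with period 6.
(54 - 1) mod 6 = 5, so a_{54} = a_6 = 1.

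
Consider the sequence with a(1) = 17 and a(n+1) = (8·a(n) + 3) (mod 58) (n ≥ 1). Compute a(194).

We have a(1) = 17,  a(2) = 23,  a(3) = 13,  a(4) = 49,  a(5) = 47,  a(6) = 31,  a(7) = 19,  a(8) = 39,  a(9) = 25,  a(10) = 29,  a(11) = 3,  a(12) = 27,  a(13) = 45,  a(14) = 15,  a(15) = 7,  a(16) = 1,  a(17) = 11,  a(18) = 33,  a(19) = 35,  a(20) = 51,  a(21) = 5,  a(22) = 43,  a(23) = 57,  a(24) = 53,  a(25) = 21,  a(26) = 55,  a(27) = 37,  a(28) = 9,  a(29) = 17.
The sequence repeats with period 28.
(194 - 1) mod 28 = 25, so a(194) = a(26) = 55.

55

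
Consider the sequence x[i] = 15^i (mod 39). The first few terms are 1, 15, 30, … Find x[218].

30

Computing terms: x[0] = 1, x[1] = 15, x[2] = 30, x[3] = 21, x[4] = 3, x[5] = 6, x[6] = 12, x[7] = 24, x[8] = 9, x[9] = 18, x[10] = 36, x[11] = 33, x[12] = 27, x[13] = 15.
Since x[13] = x[1] = 15, the sequence is eventually periodic: after a pre-period of length 1 it cycles with period 12.
For i ≥ 1, x[i] depends only on (i - 1) mod 12. (218 - 1) mod 12 = 1, so x[218] = x[2] = 30.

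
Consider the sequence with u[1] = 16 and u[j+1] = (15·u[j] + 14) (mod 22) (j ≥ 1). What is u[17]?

12

Listing terms: u[1] = 16, u[2] = 12, u[3] = 18, u[4] = 20, u[5] = 6, u[6] = 16.
Since u[6] = u[1] = 16, the sequence is periodic with period 5.
So u[17] = u[1 + ((17-1) mod 5)] = u[2] = 12.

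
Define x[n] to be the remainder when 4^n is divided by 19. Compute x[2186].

5

Computing terms: x[1] = 4,  x[2] = 16,  x[3] = 7,  x[4] = 9,  x[5] = 17,  x[6] = 11,  x[7] = 6,  x[8] = 5,  x[9] = 1,  x[10] = 4.
The sequence repeats with period 9.
So x[2186] = x[1 + ((2186-1) mod 9)] = x[8] = 5.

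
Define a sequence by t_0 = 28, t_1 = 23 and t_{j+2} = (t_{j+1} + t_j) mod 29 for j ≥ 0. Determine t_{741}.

24

We have t_0 = 28, t_1 = 23, t_2 = 22, t_3 = 16, t_4 = 9, t_5 = 25, t_6 = 5, t_7 = 1, t_8 = 6, t_9 = 7, t_{10} = 13, t_{11} = 20, t_{12} = 4, t_{13} = 24, t_{14} = 28, t_{15} = 23.
The sequence repeats with period 14.
(741 - 0) mod 14 = 13, so t_{741} = t_{13} = 24.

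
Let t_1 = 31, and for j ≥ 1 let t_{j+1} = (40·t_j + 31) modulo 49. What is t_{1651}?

t_1 = 31, t_2 = 46, t_3 = 9, t_4 = 48, t_5 = 40, t_6 = 14, t_7 = 3, t_8 = 4, t_9 = 44, t_{10} = 27, t_{11} = 33, t_{12} = 28, t_{13} = 24, t_{14} = 11, t_{15} = 30, t_{16} = 6, t_{17} = 26, t_{18} = 42, t_{19} = 45, t_{20} = 18, t_{21} = 16, t_{22} = 34, t_{23} = 19, t_{24} = 7, t_{25} = 17, t_{26} = 25, t_{27} = 2, t_{28} = 13, t_{29} = 12, t_{30} = 21, t_{31} = 38, t_{32} = 32, t_{33} = 37, t_{34} = 41, t_{35} = 5, t_{36} = 35, t_{37} = 10, t_{38} = 39, t_{39} = 23, t_{40} = 20, t_{41} = 47, t_{42} = 0, t_{43} = 31.
The sequence repeats with period 42.
(1651 - 1) mod 42 = 12, so t_{1651} = t_{13} = 24.

24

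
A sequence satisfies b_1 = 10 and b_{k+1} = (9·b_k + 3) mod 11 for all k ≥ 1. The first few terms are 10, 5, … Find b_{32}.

We have b_1 = 10,  b_2 = 5,  b_3 = 4,  b_4 = 6,  b_5 = 2,  b_6 = 10.
The sequence repeats with period 5.
(32 - 1) mod 5 = 1, so b_{32} = b_2 = 5.

5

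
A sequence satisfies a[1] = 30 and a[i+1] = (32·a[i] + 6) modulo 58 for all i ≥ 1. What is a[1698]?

We have a[1] = 30, a[2] = 38, a[3] = 4, a[4] = 18, a[5] = 2, a[6] = 12, a[7] = 42, a[8] = 16, a[9] = 54, a[10] = 52, a[11] = 46, a[12] = 28, a[13] = 32, a[14] = 44, a[15] = 22, a[16] = 14, a[17] = 48, a[18] = 34, a[19] = 50, a[20] = 40, a[21] = 10, a[22] = 36, a[23] = 56, a[24] = 0, a[25] = 6, a[26] = 24, a[27] = 20, a[28] = 8, a[29] = 30.
Since a[29] = a[1] = 30, the sequence is periodic with period 28.
So a[1698] = a[1 + ((1698-1) mod 28)] = a[18] = 34.

34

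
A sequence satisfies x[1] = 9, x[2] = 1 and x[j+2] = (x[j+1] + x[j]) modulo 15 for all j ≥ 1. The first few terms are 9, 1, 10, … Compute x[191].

11

x[1] = 9; x[2] = 1; x[3] = 10; x[4] = 11; x[5] = 6; x[6] = 2; x[7] = 8; x[8] = 10; x[9] = 3; x[10] = 13; x[11] = 1; x[12] = 14; x[13] = 0; x[14] = 14; x[15] = 14; x[16] = 13; x[17] = 12; x[18] = 10; x[19] = 7; x[20] = 2; x[21] = 9; x[22] = 11; x[23] = 5; x[24] = 1; x[25] = 6; x[26] = 7; x[27] = 13; x[28] = 5; x[29] = 3; x[30] = 8; x[31] = 11; x[32] = 4; x[33] = 0; x[34] = 4; x[35] = 4; x[36] = 8; x[37] = 12; x[38] = 5; x[39] = 2; x[40] = 7; x[41] = 9; x[42] = 1.
The sequence repeats with period 40.
So x[191] = x[1 + ((191-1) mod 40)] = x[31] = 11.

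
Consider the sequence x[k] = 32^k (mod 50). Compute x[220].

26

x[0] = 1, x[1] = 32, x[2] = 24, x[3] = 18, x[4] = 26, x[5] = 32.
Since x[5] = x[1] = 32, the sequence is eventually periodic: after a pre-period of length 1 it cycles with period 4.
For k ≥ 1, x[k] depends only on (k - 1) mod 4. (220 - 1) mod 4 = 3, so x[220] = x[4] = 26.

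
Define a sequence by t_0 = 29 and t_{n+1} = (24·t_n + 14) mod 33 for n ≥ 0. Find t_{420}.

Computing terms: t_0 = 29,  t_1 = 17,  t_2 = 26,  t_3 = 11,  t_4 = 14,  t_5 = 20,  t_6 = 32,  t_7 = 23,  t_8 = 5,  t_9 = 2,  t_{10} = 29.
The sequence repeats with period 10.
(420 - 0) mod 10 = 0, so t_{420} = t_0 = 29.

29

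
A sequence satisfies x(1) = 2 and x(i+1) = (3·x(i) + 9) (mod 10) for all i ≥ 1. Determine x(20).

1

Computing terms: x(1) = 2; x(2) = 5; x(3) = 4; x(4) = 1; x(5) = 2.
The sequence repeats with period 4.
So x(20) = x(1 + ((20-1) mod 4)) = x(4) = 1.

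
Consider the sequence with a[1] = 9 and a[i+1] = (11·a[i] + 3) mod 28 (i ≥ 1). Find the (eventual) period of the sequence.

6

a[1] = 9,  a[2] = 18,  a[3] = 5,  a[4] = 2,  a[5] = 25,  a[6] = 26,  a[7] = 9.
Since a[7] = a[1] = 9, the sequence is periodic with period 6.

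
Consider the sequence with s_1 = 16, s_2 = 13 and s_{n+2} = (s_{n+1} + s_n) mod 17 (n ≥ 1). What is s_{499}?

Listing terms: s_1 = 16, s_2 = 13, s_3 = 12, s_4 = 8, s_5 = 3, s_6 = 11, s_7 = 14, s_8 = 8, s_9 = 5, s_{10} = 13, s_{11} = 1, s_{12} = 14, s_{13} = 15, s_{14} = 12, s_{15} = 10, s_{16} = 5, s_{17} = 15, s_{18} = 3, s_{19} = 1, s_{20} = 4, s_{21} = 5, s_{22} = 9, s_{23} = 14, s_{24} = 6, s_{25} = 3, s_{26} = 9, s_{27} = 12, s_{28} = 4, s_{29} = 16, s_{30} = 3, s_{31} = 2, s_{32} = 5, s_{33} = 7, s_{34} = 12, s_{35} = 2, s_{36} = 14, s_{37} = 16, s_{38} = 13.
The sequence repeats with period 36.
So s_{499} = s_{1 + ((499-1) mod 36)} = s_{31} = 2.

2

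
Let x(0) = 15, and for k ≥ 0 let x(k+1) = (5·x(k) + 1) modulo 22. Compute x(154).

Listing terms: x(0) = 15,  x(1) = 10,  x(2) = 7,  x(3) = 14,  x(4) = 5,  x(5) = 4,  x(6) = 21,  x(7) = 18,  x(8) = 3,  x(9) = 16,  x(10) = 15.
The sequence repeats with period 10.
So x(154) = x(0 + ((154-0) mod 10)) = x(4) = 5.

5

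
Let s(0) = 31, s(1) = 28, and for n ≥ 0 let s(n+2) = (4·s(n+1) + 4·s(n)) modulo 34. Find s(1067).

We have s(0) = 31,  s(1) = 28,  s(2) = 32,  s(3) = 2,  s(4) = 0,  s(5) = 8,  s(6) = 32,  s(7) = 24,  s(8) = 20,  s(9) = 6,  s(10) = 2,  s(11) = 32,  s(12) = 0,  s(13) = 26,  s(14) = 2,  s(15) = 10,  s(16) = 14,  s(17) = 28,  s(18) = 32.
Since (s(17), s(18)) = (s(1), s(2)) = (28, 32) (two consecutive terms determine the rest), the sequence is eventually periodic: after a pre-period of length 1 it cycles with period 16.
For n ≥ 1, s(n) depends only on (n - 1) mod 16. (1067 - 1) mod 16 = 10, so s(1067) = s(11) = 32.

32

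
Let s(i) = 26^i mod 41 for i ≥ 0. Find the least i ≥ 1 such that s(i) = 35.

s(0) = 1; s(1) = 26; s(2) = 20; s(3) = 28; s(4) = 31; s(5) = 27; s(6) = 5; s(7) = 7; s(8) = 18; s(9) = 17; s(10) = 32; s(11) = 12; s(12) = 25; s(13) = 35; s(14) = 8; s(15) = 3; s(16) = 37; s(17) = 19; s(18) = 2; s(19) = 11; s(20) = 40; s(21) = 15; s(22) = 21; s(23) = 13; s(24) = 10; s(25) = 14; s(26) = 36; s(27) = 34; s(28) = 23; s(29) = 24; s(30) = 9; s(31) = 29; s(32) = 16; s(33) = 6; s(34) = 33; s(35) = 38; s(36) = 4; s(37) = 22; s(38) = 39; s(39) = 30; s(40) = 1.
The sequence repeats with period 40.
The value 35 first appears (with i ≥ 1) at s(13).

13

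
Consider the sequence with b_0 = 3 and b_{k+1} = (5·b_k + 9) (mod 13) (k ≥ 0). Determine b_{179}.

4

b_0 = 3,  b_1 = 11,  b_2 = 12,  b_3 = 4,  b_4 = 3.
Since b_4 = b_0 = 3, the sequence is periodic with period 4.
So b_{179} = b_{0 + ((179-0) mod 4)} = b_3 = 4.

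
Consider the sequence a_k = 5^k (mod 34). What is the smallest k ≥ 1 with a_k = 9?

a_0 = 1; a_1 = 5; a_2 = 25; a_3 = 23; a_4 = 13; a_5 = 31; a_6 = 19; a_7 = 27; a_8 = 33; a_9 = 29; a_{10} = 9; a_{11} = 11; a_{12} = 21; a_{13} = 3; a_{14} = 15; a_{15} = 7; a_{16} = 1.
Since a_{16} = a_0 = 1, the sequence is periodic with period 16.
The value 9 first appears (with k ≥ 1) at a_{10}.

10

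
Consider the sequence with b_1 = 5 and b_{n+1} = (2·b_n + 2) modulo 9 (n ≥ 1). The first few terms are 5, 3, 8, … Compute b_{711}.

b_1 = 5,  b_2 = 3,  b_3 = 8,  b_4 = 0,  b_5 = 2,  b_6 = 6,  b_7 = 5.
The sequence repeats with period 6.
(711 - 1) mod 6 = 2, so b_{711} = b_3 = 8.

8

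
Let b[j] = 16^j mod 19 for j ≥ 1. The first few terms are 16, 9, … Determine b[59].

b[1] = 16,  b[2] = 9,  b[3] = 11,  b[4] = 5,  b[5] = 4,  b[6] = 7,  b[7] = 17,  b[8] = 6,  b[9] = 1,  b[10] = 16.
Since b[10] = b[1] = 16, the sequence is periodic with period 9.
So b[59] = b[1 + ((59-1) mod 9)] = b[5] = 4.

4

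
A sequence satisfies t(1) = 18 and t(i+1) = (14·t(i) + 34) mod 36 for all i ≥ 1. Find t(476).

34

We have t(1) = 18, t(2) = 34, t(3) = 6, t(4) = 10, t(5) = 30, t(6) = 22, t(7) = 18.
Since t(7) = t(1) = 18, the sequence is periodic with period 6.
So t(476) = t(1 + ((476-1) mod 6)) = t(2) = 34.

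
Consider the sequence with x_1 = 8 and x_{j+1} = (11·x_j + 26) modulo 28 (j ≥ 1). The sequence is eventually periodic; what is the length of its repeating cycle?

6

Computing terms: x_1 = 8, x_2 = 2, x_3 = 20, x_4 = 22, x_5 = 16, x_6 = 6, x_7 = 8.
The sequence repeats with period 6.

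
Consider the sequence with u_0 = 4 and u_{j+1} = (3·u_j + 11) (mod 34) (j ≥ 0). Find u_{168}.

2

Computing terms: u_0 = 4, u_1 = 23, u_2 = 12, u_3 = 13, u_4 = 16, u_5 = 25, u_6 = 18, u_7 = 31, u_8 = 2, u_9 = 17, u_{10} = 28, u_{11} = 27, u_{12} = 24, u_{13} = 15, u_{14} = 22, u_{15} = 9, u_{16} = 4.
The sequence repeats with period 16.
(168 - 0) mod 16 = 8, so u_{168} = u_8 = 2.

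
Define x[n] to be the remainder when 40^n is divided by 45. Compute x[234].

10

x[1] = 40; x[2] = 25; x[3] = 10; x[4] = 40.
The sequence repeats with period 3.
(234 - 1) mod 3 = 2, so x[234] = x[3] = 10.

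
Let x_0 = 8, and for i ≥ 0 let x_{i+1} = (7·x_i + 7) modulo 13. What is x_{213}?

5

We have x_0 = 8, x_1 = 11, x_2 = 6, x_3 = 10, x_4 = 12, x_5 = 0, x_6 = 7, x_7 = 4, x_8 = 9, x_9 = 5, x_{10} = 3, x_{11} = 2, x_{12} = 8.
The sequence repeats with period 12.
(213 - 0) mod 12 = 9, so x_{213} = x_9 = 5.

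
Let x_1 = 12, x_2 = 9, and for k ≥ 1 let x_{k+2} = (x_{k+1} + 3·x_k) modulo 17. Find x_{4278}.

15

Listing terms: x_1 = 12,  x_2 = 9,  x_3 = 11,  x_4 = 4,  x_5 = 3,  x_6 = 15,  x_7 = 7,  x_8 = 1,  x_9 = 5,  x_{10} = 8,  x_{11} = 6,  x_{12} = 13,  x_{13} = 14,  x_{14} = 2,  x_{15} = 10,  x_{16} = 16,  x_{17} = 12,  x_{18} = 9.
The sequence repeats with period 16.
(4278 - 1) mod 16 = 5, so x_{4278} = x_6 = 15.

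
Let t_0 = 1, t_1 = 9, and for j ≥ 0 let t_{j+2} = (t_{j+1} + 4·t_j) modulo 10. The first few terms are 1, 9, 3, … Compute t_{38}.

3

t_0 = 1,  t_1 = 9,  t_2 = 3,  t_3 = 9,  t_4 = 1,  t_5 = 7,  t_6 = 1,  t_7 = 9.
The sequence repeats with period 6.
(38 - 0) mod 6 = 2, so t_{38} = t_2 = 3.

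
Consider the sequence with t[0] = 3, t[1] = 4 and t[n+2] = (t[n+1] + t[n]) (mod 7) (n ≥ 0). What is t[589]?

Listing terms: t[0] = 3; t[1] = 4; t[2] = 0; t[3] = 4; t[4] = 4; t[5] = 1; t[6] = 5; t[7] = 6; t[8] = 4; t[9] = 3; t[10] = 0; t[11] = 3; t[12] = 3; t[13] = 6; t[14] = 2; t[15] = 1; t[16] = 3; t[17] = 4.
Since (t[16], t[17]) = (t[0], t[1]) = (3, 4) (two consecutive terms determine the rest), the sequence is periodic with period 16.
(589 - 0) mod 16 = 13, so t[589] = t[13] = 6.

6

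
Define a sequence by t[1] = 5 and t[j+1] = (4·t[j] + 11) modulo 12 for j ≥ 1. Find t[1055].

Computing terms: t[1] = 5, t[2] = 7, t[3] = 3, t[4] = 11, t[5] = 7.
Since t[5] = t[2] = 7, the sequence is eventually periodic: after a pre-period of length 1 it cycles with period 3.
For j ≥ 2, t[j] depends only on (j - 2) mod 3. (1055 - 2) mod 3 = 0, so t[1055] = t[2] = 7.

7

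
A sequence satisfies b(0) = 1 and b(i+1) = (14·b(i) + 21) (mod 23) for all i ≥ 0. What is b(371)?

21

b(0) = 1,  b(1) = 12,  b(2) = 5,  b(3) = 22,  b(4) = 7,  b(5) = 4,  b(6) = 8,  b(7) = 18,  b(8) = 20,  b(9) = 2,  b(10) = 3,  b(11) = 17,  b(12) = 6,  b(13) = 13,  b(14) = 19,  b(15) = 11,  b(16) = 14,  b(17) = 10,  b(18) = 0,  b(19) = 21,  b(20) = 16,  b(21) = 15,  b(22) = 1.
The sequence repeats with period 22.
So b(371) = b(0 + ((371-0) mod 22)) = b(19) = 21.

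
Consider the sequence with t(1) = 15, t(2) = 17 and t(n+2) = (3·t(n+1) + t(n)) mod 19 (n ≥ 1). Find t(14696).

Computing terms: t(1) = 15, t(2) = 17, t(3) = 9, t(4) = 6, t(5) = 8, t(6) = 11, t(7) = 3, t(8) = 1, t(9) = 6, t(10) = 0, t(11) = 6, t(12) = 18, t(13) = 3, t(14) = 8, t(15) = 8, t(16) = 13, t(17) = 9, t(18) = 2, t(19) = 15, t(20) = 9, t(21) = 4, t(22) = 2, t(23) = 10, t(24) = 13, t(25) = 11, t(26) = 8, t(27) = 16, t(28) = 18, t(29) = 13, t(30) = 0, t(31) = 13, t(32) = 1, t(33) = 16, t(34) = 11, t(35) = 11, t(36) = 6, t(37) = 10, t(38) = 17, t(39) = 4, t(40) = 10, t(41) = 15, t(42) = 17.
Since (t(41), t(42)) = (t(1), t(2)) = (15, 17) (two consecutive terms determine the rest), the sequence is periodic with period 40.
(14696 - 1) mod 40 = 15, so t(14696) = t(16) = 13.

13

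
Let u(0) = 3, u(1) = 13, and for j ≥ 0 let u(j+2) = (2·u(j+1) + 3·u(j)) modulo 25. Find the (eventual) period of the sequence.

20

We have u(0) = 3, u(1) = 13, u(2) = 10, u(3) = 9, u(4) = 23, u(5) = 23, u(6) = 15, u(7) = 24, u(8) = 18, u(9) = 8, u(10) = 20, u(11) = 14, u(12) = 13, u(13) = 18, u(14) = 0, u(15) = 4, u(16) = 8, u(17) = 3, u(18) = 5, u(19) = 19, u(20) = 3, u(21) = 13.
The sequence repeats with period 20.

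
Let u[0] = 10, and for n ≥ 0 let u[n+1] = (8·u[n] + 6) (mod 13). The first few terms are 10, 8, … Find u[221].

Computing terms: u[0] = 10, u[1] = 8, u[2] = 5, u[3] = 7, u[4] = 10.
The sequence repeats with period 4.
(221 - 0) mod 4 = 1, so u[221] = u[1] = 8.

8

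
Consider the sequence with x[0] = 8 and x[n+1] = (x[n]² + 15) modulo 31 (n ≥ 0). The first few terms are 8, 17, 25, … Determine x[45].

Listing terms: x[0] = 8,  x[1] = 17,  x[2] = 25,  x[3] = 20,  x[4] = 12,  x[5] = 4,  x[6] = 0,  x[7] = 15,  x[8] = 23,  x[9] = 17.
Since x[9] = x[1] = 17, the sequence is eventually periodic: after a pre-period of length 1 it cycles with period 8.
For n ≥ 1, x[n] depends only on (n - 1) mod 8. (45 - 1) mod 8 = 4, so x[45] = x[5] = 4.

4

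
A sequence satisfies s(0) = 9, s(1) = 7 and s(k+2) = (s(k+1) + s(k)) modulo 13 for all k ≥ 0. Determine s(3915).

2

Computing terms: s(0) = 9; s(1) = 7; s(2) = 3; s(3) = 10; s(4) = 0; s(5) = 10; s(6) = 10; s(7) = 7; s(8) = 4; s(9) = 11; s(10) = 2; s(11) = 0; s(12) = 2; s(13) = 2; s(14) = 4; s(15) = 6; s(16) = 10; s(17) = 3; s(18) = 0; s(19) = 3; s(20) = 3; s(21) = 6; s(22) = 9; s(23) = 2; s(24) = 11; s(25) = 0; s(26) = 11; s(27) = 11; s(28) = 9; s(29) = 7.
Since (s(28), s(29)) = (s(0), s(1)) = (9, 7) (two consecutive terms determine the rest), the sequence is periodic with period 28.
So s(3915) = s(0 + ((3915-0) mod 28)) = s(23) = 2.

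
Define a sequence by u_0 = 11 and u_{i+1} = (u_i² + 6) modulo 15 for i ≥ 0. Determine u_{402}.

Listing terms: u_0 = 11,  u_1 = 7,  u_2 = 10,  u_3 = 1,  u_4 = 7.
Since u_4 = u_1 = 7, the sequence is eventually periodic: after a pre-period of length 1 it cycles with period 3.
For i ≥ 1, u_i depends only on (i - 1) mod 3. (402 - 1) mod 3 = 2, so u_{402} = u_3 = 1.

1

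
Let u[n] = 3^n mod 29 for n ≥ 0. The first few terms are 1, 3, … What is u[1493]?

21

We have u[0] = 1, u[1] = 3, u[2] = 9, u[3] = 27, u[4] = 23, u[5] = 11, u[6] = 4, u[7] = 12, u[8] = 7, u[9] = 21, u[10] = 5, u[11] = 15, u[12] = 16, u[13] = 19, u[14] = 28, u[15] = 26, u[16] = 20, u[17] = 2, u[18] = 6, u[19] = 18, u[20] = 25, u[21] = 17, u[22] = 22, u[23] = 8, u[24] = 24, u[25] = 14, u[26] = 13, u[27] = 10, u[28] = 1.
The sequence repeats with period 28.
(1493 - 0) mod 28 = 9, so u[1493] = u[9] = 21.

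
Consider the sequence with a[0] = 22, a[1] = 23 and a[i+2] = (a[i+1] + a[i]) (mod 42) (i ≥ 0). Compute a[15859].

5

We have a[0] = 22; a[1] = 23; a[2] = 3; a[3] = 26; a[4] = 29; a[5] = 13; a[6] = 0; a[7] = 13; a[8] = 13; a[9] = 26; a[10] = 39; a[11] = 23; a[12] = 20; a[13] = 1; a[14] = 21; a[15] = 22; a[16] = 1; a[17] = 23; a[18] = 24; a[19] = 5; a[20] = 29; a[21] = 34; a[22] = 21; a[23] = 13; a[24] = 34; a[25] = 5; a[26] = 39; a[27] = 2; a[28] = 41; a[29] = 1; a[30] = 0; a[31] = 1; a[32] = 1; a[33] = 2; a[34] = 3; a[35] = 5; a[36] = 8; a[37] = 13; a[38] = 21; a[39] = 34; a[40] = 13; a[41] = 5; a[42] = 18; a[43] = 23; a[44] = 41; a[45] = 22; a[46] = 21; a[47] = 1; a[48] = 22; a[49] = 23.
The sequence repeats with period 48.
(15859 - 0) mod 48 = 19, so a[15859] = a[19] = 5.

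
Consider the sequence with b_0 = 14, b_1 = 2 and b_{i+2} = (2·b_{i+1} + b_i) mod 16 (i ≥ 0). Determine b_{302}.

b_0 = 14, b_1 = 2, b_2 = 2, b_3 = 6, b_4 = 14, b_5 = 2.
Since (b_4, b_5) = (b_0, b_1) = (14, 2) (two consecutive terms determine the rest), the sequence is periodic with period 4.
(302 - 0) mod 4 = 2, so b_{302} = b_2 = 2.

2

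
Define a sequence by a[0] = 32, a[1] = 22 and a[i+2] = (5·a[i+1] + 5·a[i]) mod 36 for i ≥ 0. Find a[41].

6

Listing terms: a[0] = 32,  a[1] = 22,  a[2] = 18,  a[3] = 20,  a[4] = 10,  a[5] = 6,  a[6] = 8,  a[7] = 34,  a[8] = 30,  a[9] = 32,  a[10] = 22.
Since (a[9], a[10]) = (a[0], a[1]) = (32, 22) (two consecutive terms determine the rest), the sequence is periodic with period 9.
So a[41] = a[0 + ((41-0) mod 9)] = a[5] = 6.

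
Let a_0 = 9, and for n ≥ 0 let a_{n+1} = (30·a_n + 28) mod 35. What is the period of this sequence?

3

Computing terms: a_0 = 9; a_1 = 18; a_2 = 8; a_3 = 23; a_4 = 18.
Since a_4 = a_1 = 18, the sequence is eventually periodic: after a pre-period of length 1 it cycles with period 3.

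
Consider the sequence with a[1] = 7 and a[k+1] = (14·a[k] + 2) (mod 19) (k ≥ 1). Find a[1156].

3

Listing terms: a[1] = 7, a[2] = 5, a[3] = 15, a[4] = 3, a[5] = 6, a[6] = 10, a[7] = 9, a[8] = 14, a[9] = 8, a[10] = 0, a[11] = 2, a[12] = 11, a[13] = 4, a[14] = 1, a[15] = 16, a[16] = 17, a[17] = 12, a[18] = 18, a[19] = 7.
The sequence repeats with period 18.
(1156 - 1) mod 18 = 3, so a[1156] = a[4] = 3.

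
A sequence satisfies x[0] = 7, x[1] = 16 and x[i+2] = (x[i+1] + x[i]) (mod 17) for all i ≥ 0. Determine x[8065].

x[0] = 7,  x[1] = 16,  x[2] = 6,  x[3] = 5,  x[4] = 11,  x[5] = 16,  x[6] = 10,  x[7] = 9,  x[8] = 2,  x[9] = 11,  x[10] = 13,  x[11] = 7,  x[12] = 3,  x[13] = 10,  x[14] = 13,  x[15] = 6,  x[16] = 2,  x[17] = 8,  x[18] = 10,  x[19] = 1,  x[20] = 11,  x[21] = 12,  x[22] = 6,  x[23] = 1,  x[24] = 7,  x[25] = 8,  x[26] = 15,  x[27] = 6,  x[28] = 4,  x[29] = 10,  x[30] = 14,  x[31] = 7,  x[32] = 4,  x[33] = 11,  x[34] = 15,  x[35] = 9,  x[36] = 7,  x[37] = 16.
Since (x[36], x[37]) = (x[0], x[1]) = (7, 16) (two consecutive terms determine the rest), the sequence is periodic with period 36.
So x[8065] = x[0 + ((8065-0) mod 36)] = x[1] = 16.

16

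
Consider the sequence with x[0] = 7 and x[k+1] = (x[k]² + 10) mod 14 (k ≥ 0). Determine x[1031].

Computing terms: x[0] = 7; x[1] = 3; x[2] = 5; x[3] = 7.
Since x[3] = x[0] = 7, the sequence is periodic with period 3.
So x[1031] = x[0 + ((1031-0) mod 3)] = x[2] = 5.

5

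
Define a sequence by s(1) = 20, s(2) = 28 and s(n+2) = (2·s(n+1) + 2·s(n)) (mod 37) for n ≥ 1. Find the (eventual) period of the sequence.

36

Listing terms: s(1) = 20, s(2) = 28, s(3) = 22, s(4) = 26, s(5) = 22, s(6) = 22, s(7) = 14, s(8) = 35, s(9) = 24, s(10) = 7, s(11) = 25, s(12) = 27, s(13) = 30, s(14) = 3, s(15) = 29, s(16) = 27, s(17) = 1, s(18) = 19, s(19) = 3, s(20) = 7, s(21) = 20, s(22) = 17, s(23) = 0, s(24) = 34, s(25) = 31, s(26) = 19, s(27) = 26, s(28) = 16, s(29) = 10, s(30) = 15, s(31) = 13, s(32) = 19, s(33) = 27, s(34) = 18, s(35) = 16, s(36) = 31, s(37) = 20, s(38) = 28.
Since (s(37), s(38)) = (s(1), s(2)) = (20, 28) (two consecutive terms determine the rest), the sequence is periodic with period 36.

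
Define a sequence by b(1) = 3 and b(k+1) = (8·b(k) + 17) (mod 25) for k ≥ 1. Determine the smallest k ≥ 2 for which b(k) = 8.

5

Listing terms: b(1) = 3, b(2) = 16, b(3) = 20, b(4) = 2, b(5) = 8, b(6) = 6, b(7) = 15, b(8) = 12, b(9) = 13, b(10) = 21, b(11) = 10, b(12) = 22, b(13) = 18, b(14) = 11, b(15) = 5, b(16) = 7, b(17) = 23, b(18) = 1, b(19) = 0, b(20) = 17, b(21) = 3.
Since b(21) = b(1) = 3, the sequence is periodic with period 20.
The value 8 first appears (with k ≥ 2) at b(5).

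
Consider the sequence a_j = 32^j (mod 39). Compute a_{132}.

1

Listing terms: a_1 = 32; a_2 = 10; a_3 = 8; a_4 = 22; a_5 = 2; a_6 = 25; a_7 = 20; a_8 = 16; a_9 = 5; a_{10} = 4; a_{11} = 11; a_{12} = 1; a_{13} = 32.
The sequence repeats with period 12.
So a_{132} = a_{1 + ((132-1) mod 12)} = a_{12} = 1.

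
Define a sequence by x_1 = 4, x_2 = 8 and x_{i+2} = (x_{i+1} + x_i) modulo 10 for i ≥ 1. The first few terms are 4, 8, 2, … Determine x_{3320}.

Computing terms: x_1 = 4, x_2 = 8, x_3 = 2, x_4 = 0, x_5 = 2, x_6 = 2, x_7 = 4, x_8 = 6, x_9 = 0, x_{10} = 6, x_{11} = 6, x_{12} = 2, x_{13} = 8, x_{14} = 0, x_{15} = 8, x_{16} = 8, x_{17} = 6, x_{18} = 4, x_{19} = 0, x_{20} = 4, x_{21} = 4, x_{22} = 8.
Since (x_{21}, x_{22}) = (x_1, x_2) = (4, 8) (two consecutive terms determine the rest), the sequence is periodic with period 20.
(3320 - 1) mod 20 = 19, so x_{3320} = x_{20} = 4.

4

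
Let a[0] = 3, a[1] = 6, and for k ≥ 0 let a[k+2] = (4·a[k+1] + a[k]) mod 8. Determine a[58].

a[0] = 3; a[1] = 6; a[2] = 3; a[3] = 2; a[4] = 3; a[5] = 6.
Since (a[4], a[5]) = (a[0], a[1]) = (3, 6) (two consecutive terms determine the rest), the sequence is periodic with period 4.
So a[58] = a[0 + ((58-0) mod 4)] = a[2] = 3.

3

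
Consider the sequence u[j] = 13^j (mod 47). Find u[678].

Listing terms: u[0] = 1, u[1] = 13, u[2] = 28, u[3] = 35, u[4] = 32, u[5] = 40, u[6] = 3, u[7] = 39, u[8] = 37, u[9] = 11, u[10] = 2, u[11] = 26, u[12] = 9, u[13] = 23, u[14] = 17, u[15] = 33, u[16] = 6, u[17] = 31, u[18] = 27, u[19] = 22, u[20] = 4, u[21] = 5, u[22] = 18, u[23] = 46, u[24] = 34, u[25] = 19, u[26] = 12, u[27] = 15, u[28] = 7, u[29] = 44, u[30] = 8, u[31] = 10, u[32] = 36, u[33] = 45, u[34] = 21, u[35] = 38, u[36] = 24, u[37] = 30, u[38] = 14, u[39] = 41, u[40] = 16, u[41] = 20, u[42] = 25, u[43] = 43, u[44] = 42, u[45] = 29, u[46] = 1.
The sequence repeats with period 46.
So u[678] = u[0 + ((678-0) mod 46)] = u[34] = 21.

21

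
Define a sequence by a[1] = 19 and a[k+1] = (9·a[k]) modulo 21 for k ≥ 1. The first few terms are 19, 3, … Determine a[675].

Listing terms: a[1] = 19,  a[2] = 3,  a[3] = 6,  a[4] = 12,  a[5] = 3.
Since a[5] = a[2] = 3, the sequence is eventually periodic: after a pre-period of length 1 it cycles with period 3.
For k ≥ 2, a[k] depends only on (k - 2) mod 3. (675 - 2) mod 3 = 1, so a[675] = a[3] = 6.

6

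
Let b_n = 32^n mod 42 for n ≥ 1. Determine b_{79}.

32

We have b_1 = 32, b_2 = 16, b_3 = 8, b_4 = 4, b_5 = 2, b_6 = 22, b_7 = 32.
The sequence repeats with period 6.
(79 - 1) mod 6 = 0, so b_{79} = b_1 = 32.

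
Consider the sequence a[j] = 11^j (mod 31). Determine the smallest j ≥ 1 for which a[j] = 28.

Listing terms: a[0] = 1,  a[1] = 11,  a[2] = 28,  a[3] = 29,  a[4] = 9,  a[5] = 6,  a[6] = 4,  a[7] = 13,  a[8] = 19,  a[9] = 23,  a[10] = 5,  a[11] = 24,  a[12] = 16,  a[13] = 21,  a[14] = 14,  a[15] = 30,  a[16] = 20,  a[17] = 3,  a[18] = 2,  a[19] = 22,  a[20] = 25,  a[21] = 27,  a[22] = 18,  a[23] = 12,  a[24] = 8,  a[25] = 26,  a[26] = 7,  a[27] = 15,  a[28] = 10,  a[29] = 17,  a[30] = 1.
Since a[30] = a[0] = 1, the sequence is periodic with period 30.
The value 28 first appears (with j ≥ 1) at a[2].

2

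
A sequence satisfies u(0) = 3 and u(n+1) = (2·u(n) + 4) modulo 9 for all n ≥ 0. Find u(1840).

0

We have u(0) = 3; u(1) = 1; u(2) = 6; u(3) = 7; u(4) = 0; u(5) = 4; u(6) = 3.
Since u(6) = u(0) = 3, the sequence is periodic with period 6.
(1840 - 0) mod 6 = 4, so u(1840) = u(4) = 0.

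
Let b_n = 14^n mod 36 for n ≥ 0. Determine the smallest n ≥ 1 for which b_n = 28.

We have b_0 = 1, b_1 = 14, b_2 = 16, b_3 = 8, b_4 = 4, b_5 = 20, b_6 = 28, b_7 = 32, b_8 = 16.
Since b_8 = b_2 = 16, the sequence is eventually periodic: after a pre-period of length 2 it cycles with period 6.
The value 28 first appears (with n ≥ 1) at b_6.

6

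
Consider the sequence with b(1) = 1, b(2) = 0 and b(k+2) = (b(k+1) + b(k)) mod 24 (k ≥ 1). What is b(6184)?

We have b(1) = 1; b(2) = 0; b(3) = 1; b(4) = 1; b(5) = 2; b(6) = 3; b(7) = 5; b(8) = 8; b(9) = 13; b(10) = 21; b(11) = 10; b(12) = 7; b(13) = 17; b(14) = 0; b(15) = 17; b(16) = 17; b(17) = 10; b(18) = 3; b(19) = 13; b(20) = 16; b(21) = 5; b(22) = 21; b(23) = 2; b(24) = 23; b(25) = 1; b(26) = 0.
Since (b(25), b(26)) = (b(1), b(2)) = (1, 0) (two consecutive terms determine the rest), the sequence is periodic with period 24.
So b(6184) = b(1 + ((6184-1) mod 24)) = b(16) = 17.

17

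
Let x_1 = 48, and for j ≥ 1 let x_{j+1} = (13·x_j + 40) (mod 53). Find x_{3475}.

x_1 = 48, x_2 = 28, x_3 = 33, x_4 = 45, x_5 = 42, x_6 = 3, x_7 = 26, x_8 = 7, x_9 = 25, x_{10} = 47, x_{11} = 15, x_{12} = 23, x_{13} = 21, x_{14} = 48.
Since x_{14} = x_1 = 48, the sequence is periodic with period 13.
(3475 - 1) mod 13 = 3, so x_{3475} = x_4 = 45.

45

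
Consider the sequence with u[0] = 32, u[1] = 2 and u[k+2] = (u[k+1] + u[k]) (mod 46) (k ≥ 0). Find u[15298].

We have u[0] = 32, u[1] = 2, u[2] = 34, u[3] = 36, u[4] = 24, u[5] = 14, u[6] = 38, u[7] = 6, u[8] = 44, u[9] = 4, u[10] = 2, u[11] = 6, u[12] = 8, u[13] = 14, u[14] = 22, u[15] = 36, u[16] = 12, u[17] = 2, u[18] = 14, u[19] = 16, u[20] = 30, u[21] = 0, u[22] = 30, u[23] = 30, u[24] = 14, u[25] = 44, u[26] = 12, u[27] = 10, u[28] = 22, u[29] = 32, u[30] = 8, u[31] = 40, u[32] = 2, u[33] = 42, u[34] = 44, u[35] = 40, u[36] = 38, u[37] = 32, u[38] = 24, u[39] = 10, u[40] = 34, u[41] = 44, u[42] = 32, u[43] = 30, u[44] = 16, u[45] = 0, u[46] = 16, u[47] = 16, u[48] = 32, u[49] = 2.
Since (u[48], u[49]) = (u[0], u[1]) = (32, 2) (two consecutive terms determine the rest), the sequence is periodic with period 48.
(15298 - 0) mod 48 = 34, so u[15298] = u[34] = 44.

44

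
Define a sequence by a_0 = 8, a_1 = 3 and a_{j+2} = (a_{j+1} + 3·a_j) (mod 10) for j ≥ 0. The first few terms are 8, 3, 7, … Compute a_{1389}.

8

Listing terms: a_0 = 8,  a_1 = 3,  a_2 = 7,  a_3 = 6,  a_4 = 7,  a_5 = 5,  a_6 = 6,  a_7 = 1,  a_8 = 9,  a_9 = 2,  a_{10} = 9,  a_{11} = 5,  a_{12} = 2,  a_{13} = 7,  a_{14} = 3,  a_{15} = 4,  a_{16} = 3,  a_{17} = 5,  a_{18} = 4,  a_{19} = 9,  a_{20} = 1,  a_{21} = 8,  a_{22} = 1,  a_{23} = 5,  a_{24} = 8,  a_{25} = 3.
Since (a_{24}, a_{25}) = (a_0, a_1) = (8, 3) (two consecutive terms determine the rest), the sequence is periodic with period 24.
(1389 - 0) mod 24 = 21, so a_{1389} = a_{21} = 8.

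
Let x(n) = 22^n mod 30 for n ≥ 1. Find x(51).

We have x(1) = 22; x(2) = 4; x(3) = 28; x(4) = 16; x(5) = 22.
Since x(5) = x(1) = 22, the sequence is periodic with period 4.
(51 - 1) mod 4 = 2, so x(51) = x(3) = 28.

28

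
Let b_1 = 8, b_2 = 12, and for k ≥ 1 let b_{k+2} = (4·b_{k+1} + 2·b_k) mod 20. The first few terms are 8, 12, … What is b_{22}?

12

Computing terms: b_1 = 8, b_2 = 12, b_3 = 4, b_4 = 0, b_5 = 8, b_6 = 12.
The sequence repeats with period 4.
So b_{22} = b_{1 + ((22-1) mod 4)} = b_2 = 12.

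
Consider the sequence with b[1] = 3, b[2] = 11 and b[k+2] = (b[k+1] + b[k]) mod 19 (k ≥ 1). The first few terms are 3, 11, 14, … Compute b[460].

Computing terms: b[1] = 3, b[2] = 11, b[3] = 14, b[4] = 6, b[5] = 1, b[6] = 7, b[7] = 8, b[8] = 15, b[9] = 4, b[10] = 0, b[11] = 4, b[12] = 4, b[13] = 8, b[14] = 12, b[15] = 1, b[16] = 13, b[17] = 14, b[18] = 8, b[19] = 3, b[20] = 11.
Since (b[19], b[20]) = (b[1], b[2]) = (3, 11) (two consecutive terms determine the rest), the sequence is periodic with period 18.
(460 - 1) mod 18 = 9, so b[460] = b[10] = 0.

0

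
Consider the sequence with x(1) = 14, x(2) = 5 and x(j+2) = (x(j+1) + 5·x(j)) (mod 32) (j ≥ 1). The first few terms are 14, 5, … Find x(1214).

13

We have x(1) = 14, x(2) = 5, x(3) = 11, x(4) = 4, x(5) = 27, x(6) = 15, x(7) = 22, x(8) = 1, x(9) = 15, x(10) = 20, x(11) = 31, x(12) = 3, x(13) = 30, x(14) = 13, x(15) = 3, x(16) = 4, x(17) = 19, x(18) = 7, x(19) = 6, x(20) = 9, x(21) = 7, x(22) = 20, x(23) = 23, x(24) = 27, x(25) = 14, x(26) = 21, x(27) = 27, x(28) = 4, x(29) = 11, x(30) = 31, x(31) = 22, x(32) = 17, x(33) = 31, x(34) = 20, x(35) = 15, x(36) = 19, x(37) = 30, x(38) = 29, x(39) = 19, x(40) = 4, x(41) = 3, x(42) = 23, x(43) = 6, x(44) = 25, x(45) = 23, x(46) = 20, x(47) = 7, x(48) = 11, x(49) = 14, x(50) = 5.
Since (x(49), x(50)) = (x(1), x(2)) = (14, 5) (two consecutive terms determine the rest), the sequence is periodic with period 48.
(1214 - 1) mod 48 = 13, so x(1214) = x(14) = 13.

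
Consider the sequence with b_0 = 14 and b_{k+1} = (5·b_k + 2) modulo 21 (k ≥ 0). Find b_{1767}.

6

We have b_0 = 14, b_1 = 9, b_2 = 5, b_3 = 6, b_4 = 11, b_5 = 15, b_6 = 14.
Since b_6 = b_0 = 14, the sequence is periodic with period 6.
So b_{1767} = b_{0 + ((1767-0) mod 6)} = b_3 = 6.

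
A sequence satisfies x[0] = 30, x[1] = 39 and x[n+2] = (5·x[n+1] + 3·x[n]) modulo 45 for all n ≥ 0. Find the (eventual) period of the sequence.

8

We have x[0] = 30; x[1] = 39; x[2] = 15; x[3] = 12; x[4] = 15; x[5] = 21; x[6] = 15; x[7] = 3; x[8] = 15; x[9] = 39; x[10] = 15.
Since (x[9], x[10]) = (x[1], x[2]) = (39, 15) (two consecutive terms determine the rest), the sequence is eventually periodic: after a pre-period of length 1 it cycles with period 8.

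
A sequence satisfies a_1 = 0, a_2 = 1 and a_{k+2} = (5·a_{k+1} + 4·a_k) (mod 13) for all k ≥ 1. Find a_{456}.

0

Listing terms: a_1 = 0; a_2 = 1; a_3 = 5; a_4 = 3; a_5 = 9; a_6 = 5; a_7 = 9; a_8 = 0; a_9 = 10; a_{10} = 11; a_{11} = 4; a_{12} = 12; a_{13} = 11; a_{14} = 12; a_{15} = 0; a_{16} = 9; a_{17} = 6; a_{18} = 1; a_{19} = 3; a_{20} = 6; a_{21} = 3; a_{22} = 0; a_{23} = 12; a_{24} = 8; a_{25} = 10; a_{26} = 4; a_{27} = 8; a_{28} = 4; a_{29} = 0; a_{30} = 3; a_{31} = 2; a_{32} = 9; a_{33} = 1; a_{34} = 2; a_{35} = 1; a_{36} = 0; a_{37} = 4; a_{38} = 7; a_{39} = 12; a_{40} = 10; a_{41} = 7; a_{42} = 10; a_{43} = 0; a_{44} = 1.
The sequence repeats with period 42.
So a_{456} = a_{1 + ((456-1) mod 42)} = a_{36} = 0.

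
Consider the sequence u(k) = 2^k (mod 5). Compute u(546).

u(1) = 2,  u(2) = 4,  u(3) = 3,  u(4) = 1,  u(5) = 2.
Since u(5) = u(1) = 2, the sequence is periodic with period 4.
So u(546) = u(1 + ((546-1) mod 4)) = u(2) = 4.

4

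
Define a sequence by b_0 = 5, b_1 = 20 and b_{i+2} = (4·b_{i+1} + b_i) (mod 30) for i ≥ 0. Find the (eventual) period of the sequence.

8

b_0 = 5, b_1 = 20, b_2 = 25, b_3 = 0, b_4 = 25, b_5 = 10, b_6 = 5, b_7 = 0, b_8 = 5, b_9 = 20.
The sequence repeats with period 8.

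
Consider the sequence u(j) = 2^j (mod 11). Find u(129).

6

We have u(0) = 1, u(1) = 2, u(2) = 4, u(3) = 8, u(4) = 5, u(5) = 10, u(6) = 9, u(7) = 7, u(8) = 3, u(9) = 6, u(10) = 1.
The sequence repeats with period 10.
So u(129) = u(0 + ((129-0) mod 10)) = u(9) = 6.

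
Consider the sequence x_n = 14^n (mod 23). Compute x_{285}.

Computing terms: x_0 = 1; x_1 = 14; x_2 = 12; x_3 = 7; x_4 = 6; x_5 = 15; x_6 = 3; x_7 = 19; x_8 = 13; x_9 = 21; x_{10} = 18; x_{11} = 22; x_{12} = 9; x_{13} = 11; x_{14} = 16; x_{15} = 17; x_{16} = 8; x_{17} = 20; x_{18} = 4; x_{19} = 10; x_{20} = 2; x_{21} = 5; x_{22} = 1.
The sequence repeats with period 22.
So x_{285} = x_{0 + ((285-0) mod 22)} = x_{21} = 5.

5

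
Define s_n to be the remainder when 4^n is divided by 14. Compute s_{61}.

Computing terms: s_1 = 4, s_2 = 2, s_3 = 8, s_4 = 4.
The sequence repeats with period 3.
(61 - 1) mod 3 = 0, so s_{61} = s_1 = 4.

4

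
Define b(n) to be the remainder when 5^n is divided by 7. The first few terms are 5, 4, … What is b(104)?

We have b(1) = 5; b(2) = 4; b(3) = 6; b(4) = 2; b(5) = 3; b(6) = 1; b(7) = 5.
The sequence repeats with period 6.
So b(104) = b(1 + ((104-1) mod 6)) = b(2) = 4.

4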